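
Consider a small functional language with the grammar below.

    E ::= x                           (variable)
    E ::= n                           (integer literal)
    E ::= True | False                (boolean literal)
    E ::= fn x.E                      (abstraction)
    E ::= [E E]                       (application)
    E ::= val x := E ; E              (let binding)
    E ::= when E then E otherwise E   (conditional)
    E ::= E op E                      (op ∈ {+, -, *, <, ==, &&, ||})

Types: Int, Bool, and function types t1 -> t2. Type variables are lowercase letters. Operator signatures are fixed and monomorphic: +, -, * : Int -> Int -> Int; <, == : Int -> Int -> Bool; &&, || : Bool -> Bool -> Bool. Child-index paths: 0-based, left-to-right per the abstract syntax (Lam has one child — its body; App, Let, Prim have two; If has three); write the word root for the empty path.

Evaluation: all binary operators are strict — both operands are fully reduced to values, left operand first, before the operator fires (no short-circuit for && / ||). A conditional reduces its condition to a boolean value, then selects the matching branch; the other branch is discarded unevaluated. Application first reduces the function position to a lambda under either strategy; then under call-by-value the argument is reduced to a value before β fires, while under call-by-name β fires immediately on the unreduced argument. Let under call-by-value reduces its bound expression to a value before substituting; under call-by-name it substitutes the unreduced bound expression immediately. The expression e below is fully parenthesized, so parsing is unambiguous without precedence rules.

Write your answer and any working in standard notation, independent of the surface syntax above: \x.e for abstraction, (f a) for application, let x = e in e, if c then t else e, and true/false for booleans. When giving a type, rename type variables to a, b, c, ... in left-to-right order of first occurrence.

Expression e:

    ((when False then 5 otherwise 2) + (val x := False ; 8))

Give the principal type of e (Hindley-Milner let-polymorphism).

Trace:
  unify Bool ~ Bool
  unify Int ~ Int
  unify Int ~ Int
let x : Bool
  unify Int ~ Int

Answer: Int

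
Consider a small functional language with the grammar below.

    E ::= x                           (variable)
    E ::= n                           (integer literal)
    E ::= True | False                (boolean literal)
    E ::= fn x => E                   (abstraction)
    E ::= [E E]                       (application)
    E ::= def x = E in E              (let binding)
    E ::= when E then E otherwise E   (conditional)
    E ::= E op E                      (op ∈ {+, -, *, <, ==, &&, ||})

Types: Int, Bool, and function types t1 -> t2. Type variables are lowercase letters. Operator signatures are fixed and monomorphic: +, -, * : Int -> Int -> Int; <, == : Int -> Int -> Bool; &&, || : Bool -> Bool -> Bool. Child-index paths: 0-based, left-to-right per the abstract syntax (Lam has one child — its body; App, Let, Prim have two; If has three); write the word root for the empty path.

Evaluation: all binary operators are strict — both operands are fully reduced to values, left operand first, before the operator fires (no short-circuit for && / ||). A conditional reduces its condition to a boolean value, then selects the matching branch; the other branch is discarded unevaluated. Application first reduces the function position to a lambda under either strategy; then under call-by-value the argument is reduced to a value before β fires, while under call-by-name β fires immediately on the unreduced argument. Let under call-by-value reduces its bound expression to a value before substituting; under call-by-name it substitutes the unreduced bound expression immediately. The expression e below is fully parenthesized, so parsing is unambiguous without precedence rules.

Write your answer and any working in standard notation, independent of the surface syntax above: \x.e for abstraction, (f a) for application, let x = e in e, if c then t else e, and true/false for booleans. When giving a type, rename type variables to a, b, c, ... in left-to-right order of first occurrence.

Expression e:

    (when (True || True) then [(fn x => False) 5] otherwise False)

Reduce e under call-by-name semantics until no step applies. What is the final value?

Answer: false

Working:
step 0: (if (true || true) then ((\x.false) 5) else false)
step 1: [delta@0] (if true then ((\x.false) 5) else false)
step 2: [if@root] ((\x.false) 5)
step 3: [beta@root] false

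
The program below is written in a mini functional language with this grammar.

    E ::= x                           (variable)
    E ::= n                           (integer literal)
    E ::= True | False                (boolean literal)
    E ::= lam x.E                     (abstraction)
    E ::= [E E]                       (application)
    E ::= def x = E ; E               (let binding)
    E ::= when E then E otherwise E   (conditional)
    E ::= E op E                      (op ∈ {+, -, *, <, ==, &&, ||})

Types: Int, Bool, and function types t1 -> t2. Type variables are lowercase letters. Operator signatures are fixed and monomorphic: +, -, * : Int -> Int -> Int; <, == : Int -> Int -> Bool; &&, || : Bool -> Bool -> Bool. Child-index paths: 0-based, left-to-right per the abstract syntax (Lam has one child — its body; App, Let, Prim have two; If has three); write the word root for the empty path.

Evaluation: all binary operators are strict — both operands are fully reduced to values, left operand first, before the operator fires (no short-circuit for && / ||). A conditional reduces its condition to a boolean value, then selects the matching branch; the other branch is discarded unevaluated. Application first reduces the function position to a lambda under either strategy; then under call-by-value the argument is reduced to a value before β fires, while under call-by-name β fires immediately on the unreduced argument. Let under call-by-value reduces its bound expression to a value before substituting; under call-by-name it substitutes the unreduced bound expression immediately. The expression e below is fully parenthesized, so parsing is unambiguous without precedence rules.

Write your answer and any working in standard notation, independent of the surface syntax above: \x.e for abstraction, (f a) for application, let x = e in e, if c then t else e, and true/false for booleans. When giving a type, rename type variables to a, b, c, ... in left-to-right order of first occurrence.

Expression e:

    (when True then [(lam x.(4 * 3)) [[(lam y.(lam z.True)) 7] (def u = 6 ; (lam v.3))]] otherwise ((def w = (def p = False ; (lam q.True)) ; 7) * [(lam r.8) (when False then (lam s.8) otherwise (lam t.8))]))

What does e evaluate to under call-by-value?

Trace:
step 0: (if true then ((\x.(4 * 3)) (((\y.(\z.true)) 7) (let u = 6 in (\v.3)))) else ((let w = (let p = false in (\q.true)) in 7) * ((\r.8) (if false then (\s.8) else (\t.8)))))
step 1: [if@root] ((\x.(4 * 3)) (((\y.(\z.true)) 7) (let u = 6 in (\v.3))))
step 2: [beta@1.0] ((\x.(4 * 3)) ((\z.true) (let u = 6 in (\v.3))))
step 3: [let@1.1] ((\x.(4 * 3)) ((\z.true) (\v.3)))
step 4: [beta@1] ((\x.(4 * 3)) true)
step 5: [beta@root] (4 * 3)
step 6: [delta@root] 12

Answer: 12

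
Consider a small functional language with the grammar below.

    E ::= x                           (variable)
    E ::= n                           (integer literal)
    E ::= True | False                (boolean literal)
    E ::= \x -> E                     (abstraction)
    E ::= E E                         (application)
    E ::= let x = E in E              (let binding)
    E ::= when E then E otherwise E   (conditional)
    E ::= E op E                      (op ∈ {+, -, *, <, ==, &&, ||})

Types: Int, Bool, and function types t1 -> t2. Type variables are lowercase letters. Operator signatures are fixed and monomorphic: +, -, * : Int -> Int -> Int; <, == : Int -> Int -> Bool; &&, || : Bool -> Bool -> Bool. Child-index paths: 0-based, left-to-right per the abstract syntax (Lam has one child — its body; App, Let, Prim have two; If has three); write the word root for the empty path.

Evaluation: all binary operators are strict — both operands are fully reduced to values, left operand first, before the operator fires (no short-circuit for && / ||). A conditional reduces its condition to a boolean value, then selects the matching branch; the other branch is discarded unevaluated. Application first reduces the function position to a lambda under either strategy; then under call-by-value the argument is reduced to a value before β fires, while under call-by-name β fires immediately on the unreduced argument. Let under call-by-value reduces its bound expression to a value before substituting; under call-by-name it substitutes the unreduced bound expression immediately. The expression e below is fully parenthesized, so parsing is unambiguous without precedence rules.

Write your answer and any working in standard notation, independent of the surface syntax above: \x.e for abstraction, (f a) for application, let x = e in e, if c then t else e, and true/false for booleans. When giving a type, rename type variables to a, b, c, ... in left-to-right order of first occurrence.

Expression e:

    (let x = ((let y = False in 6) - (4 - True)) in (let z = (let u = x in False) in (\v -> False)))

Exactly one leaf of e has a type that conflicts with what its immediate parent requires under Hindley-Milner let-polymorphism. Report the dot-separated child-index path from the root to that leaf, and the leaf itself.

Derivation:
let y : Bool
  unify Int ~ Int
  unify Int ~ Int
  unify Bool ~ Int
  FAIL: mismatch Bool ~ Int

Answer: 0.1.1 : true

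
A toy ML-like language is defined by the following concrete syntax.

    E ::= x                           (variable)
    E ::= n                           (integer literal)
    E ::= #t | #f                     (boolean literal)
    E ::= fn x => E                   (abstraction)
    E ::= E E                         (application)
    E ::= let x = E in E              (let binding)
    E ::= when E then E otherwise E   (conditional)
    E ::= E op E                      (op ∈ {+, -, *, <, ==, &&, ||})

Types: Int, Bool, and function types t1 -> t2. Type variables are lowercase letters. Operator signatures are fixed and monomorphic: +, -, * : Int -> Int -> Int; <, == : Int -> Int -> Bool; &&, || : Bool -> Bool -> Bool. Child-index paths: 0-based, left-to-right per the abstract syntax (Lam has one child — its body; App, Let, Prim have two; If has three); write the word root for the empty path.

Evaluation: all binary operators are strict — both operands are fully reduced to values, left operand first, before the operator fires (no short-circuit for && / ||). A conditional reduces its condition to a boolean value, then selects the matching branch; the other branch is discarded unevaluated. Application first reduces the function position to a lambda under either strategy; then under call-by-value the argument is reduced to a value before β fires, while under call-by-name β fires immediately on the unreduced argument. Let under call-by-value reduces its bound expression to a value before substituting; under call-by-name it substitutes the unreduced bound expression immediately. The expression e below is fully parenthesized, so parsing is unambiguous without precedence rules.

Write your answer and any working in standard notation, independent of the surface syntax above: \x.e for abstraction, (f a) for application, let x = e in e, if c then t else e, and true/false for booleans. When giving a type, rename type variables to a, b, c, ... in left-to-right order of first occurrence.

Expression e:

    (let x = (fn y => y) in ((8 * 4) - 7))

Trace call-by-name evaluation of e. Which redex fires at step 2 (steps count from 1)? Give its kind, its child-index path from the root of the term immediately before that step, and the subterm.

Answer: delta at 0 : (8 * 4)

Derivation:
step 0: (let x = (\y.y) in ((8 * 4) - 7))
step 1: [let@root] ((8 * 4) - 7)
step 2: [delta@0] (32 - 7)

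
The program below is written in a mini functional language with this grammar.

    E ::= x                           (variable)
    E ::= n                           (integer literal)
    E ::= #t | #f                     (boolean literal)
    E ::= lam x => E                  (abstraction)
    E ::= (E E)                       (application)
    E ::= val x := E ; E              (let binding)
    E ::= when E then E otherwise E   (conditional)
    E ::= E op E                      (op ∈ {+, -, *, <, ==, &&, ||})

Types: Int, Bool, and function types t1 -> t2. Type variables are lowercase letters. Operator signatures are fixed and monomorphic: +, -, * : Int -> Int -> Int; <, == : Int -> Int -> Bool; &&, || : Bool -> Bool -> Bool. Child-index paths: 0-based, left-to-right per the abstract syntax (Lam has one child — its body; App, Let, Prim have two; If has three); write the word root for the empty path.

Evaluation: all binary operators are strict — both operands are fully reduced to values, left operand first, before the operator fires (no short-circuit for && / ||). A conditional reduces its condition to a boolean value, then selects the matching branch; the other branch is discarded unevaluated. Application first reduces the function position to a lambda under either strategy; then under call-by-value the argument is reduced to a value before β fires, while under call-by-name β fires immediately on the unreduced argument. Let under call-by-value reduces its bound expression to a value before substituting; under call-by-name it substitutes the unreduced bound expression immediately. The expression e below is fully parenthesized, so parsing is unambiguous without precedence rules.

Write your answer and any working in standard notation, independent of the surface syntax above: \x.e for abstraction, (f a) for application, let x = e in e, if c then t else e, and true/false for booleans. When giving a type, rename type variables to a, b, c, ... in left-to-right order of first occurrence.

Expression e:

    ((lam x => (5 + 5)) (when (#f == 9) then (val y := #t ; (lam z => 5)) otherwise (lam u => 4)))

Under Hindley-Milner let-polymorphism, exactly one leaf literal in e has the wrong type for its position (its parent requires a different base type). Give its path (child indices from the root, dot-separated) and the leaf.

Answer: 1.0.0 : false

Derivation:
  unify Int ~ Int
  unify Int ~ Int
\x._ : a -> Int
  unify Bool ~ Int
  FAIL: mismatch Bool ~ Int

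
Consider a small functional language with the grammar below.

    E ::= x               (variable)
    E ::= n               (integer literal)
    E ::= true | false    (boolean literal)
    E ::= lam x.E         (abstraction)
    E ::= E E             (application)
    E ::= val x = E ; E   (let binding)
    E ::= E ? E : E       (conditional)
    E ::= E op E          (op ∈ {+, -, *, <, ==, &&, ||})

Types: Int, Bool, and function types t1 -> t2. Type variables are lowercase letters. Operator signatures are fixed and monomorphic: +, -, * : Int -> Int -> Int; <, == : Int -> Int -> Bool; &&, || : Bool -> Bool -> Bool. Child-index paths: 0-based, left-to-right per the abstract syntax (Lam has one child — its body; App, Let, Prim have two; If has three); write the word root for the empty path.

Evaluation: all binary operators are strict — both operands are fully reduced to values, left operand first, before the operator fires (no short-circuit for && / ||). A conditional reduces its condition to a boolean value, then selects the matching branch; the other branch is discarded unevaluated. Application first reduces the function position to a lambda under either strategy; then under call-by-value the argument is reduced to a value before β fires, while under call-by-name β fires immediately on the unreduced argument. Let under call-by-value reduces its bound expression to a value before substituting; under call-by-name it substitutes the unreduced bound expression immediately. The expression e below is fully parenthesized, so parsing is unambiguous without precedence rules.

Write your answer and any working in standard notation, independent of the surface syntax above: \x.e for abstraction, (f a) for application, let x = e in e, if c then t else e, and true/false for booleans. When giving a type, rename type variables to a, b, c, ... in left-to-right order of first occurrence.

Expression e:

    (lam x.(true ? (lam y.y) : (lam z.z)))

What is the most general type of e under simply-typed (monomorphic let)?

Working:
  unify Bool ~ Bool
y : b
\y._ : b -> b
z : c
\z._ : c -> c
  unify b -> b ~ c -> c
  unify b ~ c
  unify c ~ c
\x._ : a -> c -> c

Answer: a -> b -> b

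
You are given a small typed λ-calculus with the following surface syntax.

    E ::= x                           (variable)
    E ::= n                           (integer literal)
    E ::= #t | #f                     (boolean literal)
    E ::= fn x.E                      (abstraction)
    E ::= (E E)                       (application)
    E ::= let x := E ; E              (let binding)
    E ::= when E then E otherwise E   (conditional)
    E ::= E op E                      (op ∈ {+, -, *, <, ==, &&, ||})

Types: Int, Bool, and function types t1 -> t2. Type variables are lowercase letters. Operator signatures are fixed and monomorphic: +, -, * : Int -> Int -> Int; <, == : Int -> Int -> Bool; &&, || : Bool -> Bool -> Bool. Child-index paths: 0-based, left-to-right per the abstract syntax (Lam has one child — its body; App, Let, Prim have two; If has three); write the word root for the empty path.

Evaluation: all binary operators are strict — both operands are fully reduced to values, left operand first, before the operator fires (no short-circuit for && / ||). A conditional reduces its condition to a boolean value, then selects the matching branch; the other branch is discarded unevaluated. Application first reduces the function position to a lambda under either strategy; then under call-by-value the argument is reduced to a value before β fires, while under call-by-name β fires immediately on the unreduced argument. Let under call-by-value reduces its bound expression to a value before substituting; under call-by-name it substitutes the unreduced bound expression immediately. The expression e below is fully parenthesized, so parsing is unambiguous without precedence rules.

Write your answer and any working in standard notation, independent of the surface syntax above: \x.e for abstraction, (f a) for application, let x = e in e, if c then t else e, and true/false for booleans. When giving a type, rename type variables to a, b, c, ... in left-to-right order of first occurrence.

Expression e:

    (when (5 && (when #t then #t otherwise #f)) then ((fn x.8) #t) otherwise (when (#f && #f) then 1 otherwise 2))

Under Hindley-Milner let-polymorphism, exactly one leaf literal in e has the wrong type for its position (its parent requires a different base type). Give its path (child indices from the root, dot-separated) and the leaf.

Answer: 0.0 : 5

Working:
  unify Int ~ Bool
  FAIL: mismatch Int ~ Bool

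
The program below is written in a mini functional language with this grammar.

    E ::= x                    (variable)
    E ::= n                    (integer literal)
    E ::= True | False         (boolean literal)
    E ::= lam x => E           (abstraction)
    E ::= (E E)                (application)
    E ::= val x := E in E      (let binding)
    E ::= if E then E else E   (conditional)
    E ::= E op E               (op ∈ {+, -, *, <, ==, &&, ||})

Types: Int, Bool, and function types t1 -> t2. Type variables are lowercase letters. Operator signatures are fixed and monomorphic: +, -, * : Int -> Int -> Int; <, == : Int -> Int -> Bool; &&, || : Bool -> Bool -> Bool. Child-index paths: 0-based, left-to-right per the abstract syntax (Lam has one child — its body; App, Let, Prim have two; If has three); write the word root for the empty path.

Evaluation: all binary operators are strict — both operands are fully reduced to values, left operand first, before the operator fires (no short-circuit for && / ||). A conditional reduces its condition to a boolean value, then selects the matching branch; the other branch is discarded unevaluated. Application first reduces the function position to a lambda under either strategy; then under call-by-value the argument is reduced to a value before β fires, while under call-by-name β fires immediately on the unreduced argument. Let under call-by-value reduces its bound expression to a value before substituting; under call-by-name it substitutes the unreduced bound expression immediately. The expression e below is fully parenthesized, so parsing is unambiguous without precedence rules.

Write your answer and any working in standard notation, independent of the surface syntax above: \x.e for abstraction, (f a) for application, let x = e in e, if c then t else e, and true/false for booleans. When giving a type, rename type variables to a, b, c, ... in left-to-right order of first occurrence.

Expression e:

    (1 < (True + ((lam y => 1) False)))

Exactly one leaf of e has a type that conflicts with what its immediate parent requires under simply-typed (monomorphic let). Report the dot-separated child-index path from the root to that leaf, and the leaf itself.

Answer: 1.0 : true

Working:
  unify Int ~ Int
  unify Bool ~ Int
  FAIL: mismatch Bool ~ Int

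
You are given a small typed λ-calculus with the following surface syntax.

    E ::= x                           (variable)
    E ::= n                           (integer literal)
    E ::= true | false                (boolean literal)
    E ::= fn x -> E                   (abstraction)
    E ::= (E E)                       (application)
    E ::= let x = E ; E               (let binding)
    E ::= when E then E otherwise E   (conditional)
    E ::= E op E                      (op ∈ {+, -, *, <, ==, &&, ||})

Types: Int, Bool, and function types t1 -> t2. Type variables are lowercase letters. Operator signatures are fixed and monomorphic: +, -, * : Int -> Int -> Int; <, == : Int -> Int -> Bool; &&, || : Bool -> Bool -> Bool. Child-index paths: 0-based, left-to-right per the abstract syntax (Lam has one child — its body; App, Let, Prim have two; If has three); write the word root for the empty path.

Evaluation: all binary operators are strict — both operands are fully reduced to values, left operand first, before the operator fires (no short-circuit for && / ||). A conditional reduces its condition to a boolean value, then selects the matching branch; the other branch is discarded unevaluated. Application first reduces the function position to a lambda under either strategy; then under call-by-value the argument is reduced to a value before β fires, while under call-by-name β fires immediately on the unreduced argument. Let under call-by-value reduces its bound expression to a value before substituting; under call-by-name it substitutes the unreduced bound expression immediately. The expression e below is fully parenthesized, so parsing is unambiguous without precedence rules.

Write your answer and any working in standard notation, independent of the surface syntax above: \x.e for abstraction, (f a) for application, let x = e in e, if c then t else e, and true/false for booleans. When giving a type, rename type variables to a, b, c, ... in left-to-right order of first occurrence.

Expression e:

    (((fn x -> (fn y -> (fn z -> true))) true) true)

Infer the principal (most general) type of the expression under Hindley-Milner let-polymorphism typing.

Working:
\z._ : c -> Bool
\y._ : b -> c -> Bool
\x._ : a -> b -> c -> Bool
  unify a -> b -> c -> Bool ~ Bool -> d
  unify a ~ Bool
  unify b -> c -> Bool ~ d
_ _ : b -> c -> Bool
  unify b -> c -> Bool ~ Bool -> e
  unify b ~ Bool
  unify c -> Bool ~ e
_ _ : c -> Bool

Answer: a -> Bool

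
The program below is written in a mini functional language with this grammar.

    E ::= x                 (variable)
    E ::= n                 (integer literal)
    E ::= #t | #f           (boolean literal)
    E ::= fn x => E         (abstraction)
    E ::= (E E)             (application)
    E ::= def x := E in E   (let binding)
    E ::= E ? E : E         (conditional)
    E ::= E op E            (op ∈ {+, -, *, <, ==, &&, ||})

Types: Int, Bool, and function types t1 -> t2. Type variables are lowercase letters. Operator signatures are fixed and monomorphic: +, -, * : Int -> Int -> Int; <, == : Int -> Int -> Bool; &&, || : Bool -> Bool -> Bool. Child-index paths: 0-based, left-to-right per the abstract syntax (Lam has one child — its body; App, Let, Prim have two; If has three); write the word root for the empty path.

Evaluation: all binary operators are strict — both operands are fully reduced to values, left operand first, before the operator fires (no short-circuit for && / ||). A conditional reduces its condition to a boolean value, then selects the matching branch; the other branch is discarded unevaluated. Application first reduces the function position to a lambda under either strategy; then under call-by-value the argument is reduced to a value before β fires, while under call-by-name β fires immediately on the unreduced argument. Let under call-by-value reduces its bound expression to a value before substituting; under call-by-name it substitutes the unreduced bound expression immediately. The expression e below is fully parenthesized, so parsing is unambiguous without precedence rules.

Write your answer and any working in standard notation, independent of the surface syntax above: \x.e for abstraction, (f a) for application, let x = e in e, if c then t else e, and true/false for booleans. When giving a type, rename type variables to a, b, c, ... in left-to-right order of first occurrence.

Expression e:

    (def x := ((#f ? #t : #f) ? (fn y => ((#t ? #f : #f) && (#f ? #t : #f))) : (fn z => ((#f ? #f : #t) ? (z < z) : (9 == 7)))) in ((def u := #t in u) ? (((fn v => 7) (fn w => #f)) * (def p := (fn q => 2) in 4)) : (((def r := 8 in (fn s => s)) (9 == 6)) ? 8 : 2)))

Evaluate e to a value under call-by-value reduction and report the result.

Answer: 28

Derivation:
step 0: (let x = (if (if false then true else false) then (\y.((if true then false else false) && (if false then true else false))) else (\z.(if (if false then false else true) then (z < z) else (9 == 7)))) in (if (let u = true in u) then (((\v.7) (\w.false)) * (let p = (\q.2) in 4)) else (if ((let r = 8 in (\s.s)) (9 == 6)) then 8 else 2)))
step 1: [if@0.0] (let x = (if false then (\y.((if true then false else false) && (if false then true else false))) else (\z.(if (if false then false else true) then (z < z) else (9 == 7)))) in (if (let u = true in u) then (((\v.7) (\w.false)) * (let p = (\q.2) in 4)) else (if ((let r = 8 in (\s.s)) (9 == 6)) then 8 else 2)))
step 2: [if@0] (let x = (\z.(if (if false then false else true) then (z < z) else (9 == 7))) in (if (let u = true in u) then (((\v.7) (\w.false)) * (let p = (\q.2) in 4)) else (if ((let r = 8 in (\s.s)) (9 == 6)) then 8 else 2)))
step 3: [let@root] (if (let u = true in u) then (((\v.7) (\w.false)) * (let p = (\q.2) in 4)) else (if ((let r = 8 in (\s.s)) (9 == 6)) then 8 else 2))
step 4: [let@0] (if true then (((\v.7) (\w.false)) * (let p = (\q.2) in 4)) else (if ((let r = 8 in (\s.s)) (9 == 6)) then 8 else 2))
step 5: [if@root] (((\v.7) (\w.false)) * (let p = (\q.2) in 4))
step 6: [beta@0] (7 * (let p = (\q.2) in 4))
step 7: [let@1] (7 * 4)
step 8: [delta@root] 28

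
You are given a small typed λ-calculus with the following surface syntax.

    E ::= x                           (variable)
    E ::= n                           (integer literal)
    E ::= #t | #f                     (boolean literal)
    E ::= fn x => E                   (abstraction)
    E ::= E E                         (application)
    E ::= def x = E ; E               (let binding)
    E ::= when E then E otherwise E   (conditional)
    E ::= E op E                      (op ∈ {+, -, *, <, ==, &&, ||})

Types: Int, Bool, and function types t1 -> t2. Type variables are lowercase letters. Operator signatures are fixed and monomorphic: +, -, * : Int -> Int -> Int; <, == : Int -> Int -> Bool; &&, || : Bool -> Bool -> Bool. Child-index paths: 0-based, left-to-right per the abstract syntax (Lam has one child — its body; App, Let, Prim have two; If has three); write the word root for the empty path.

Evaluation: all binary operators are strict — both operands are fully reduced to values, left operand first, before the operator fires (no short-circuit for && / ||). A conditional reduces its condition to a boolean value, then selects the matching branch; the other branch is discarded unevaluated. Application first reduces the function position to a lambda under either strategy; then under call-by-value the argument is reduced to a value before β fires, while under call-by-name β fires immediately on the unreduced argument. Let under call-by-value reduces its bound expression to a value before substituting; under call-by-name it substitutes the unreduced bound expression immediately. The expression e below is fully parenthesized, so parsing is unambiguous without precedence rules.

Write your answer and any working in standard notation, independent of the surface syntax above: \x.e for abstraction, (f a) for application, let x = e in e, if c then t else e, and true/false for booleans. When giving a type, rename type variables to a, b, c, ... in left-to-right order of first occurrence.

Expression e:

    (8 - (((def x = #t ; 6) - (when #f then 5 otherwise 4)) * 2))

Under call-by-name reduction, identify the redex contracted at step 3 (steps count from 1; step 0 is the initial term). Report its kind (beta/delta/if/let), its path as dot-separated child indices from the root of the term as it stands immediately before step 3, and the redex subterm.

Derivation:
step 0: (8 - (((let x = true in 6) - (if false then 5 else 4)) * 2))
step 1: [let@1.0.0] (8 - ((6 - (if false then 5 else 4)) * 2))
step 2: [if@1.0.1] (8 - ((6 - 4) * 2))
step 3: [delta@1.0] (8 - (2 * 2))

Answer: delta at 1.0 : (6 - 4)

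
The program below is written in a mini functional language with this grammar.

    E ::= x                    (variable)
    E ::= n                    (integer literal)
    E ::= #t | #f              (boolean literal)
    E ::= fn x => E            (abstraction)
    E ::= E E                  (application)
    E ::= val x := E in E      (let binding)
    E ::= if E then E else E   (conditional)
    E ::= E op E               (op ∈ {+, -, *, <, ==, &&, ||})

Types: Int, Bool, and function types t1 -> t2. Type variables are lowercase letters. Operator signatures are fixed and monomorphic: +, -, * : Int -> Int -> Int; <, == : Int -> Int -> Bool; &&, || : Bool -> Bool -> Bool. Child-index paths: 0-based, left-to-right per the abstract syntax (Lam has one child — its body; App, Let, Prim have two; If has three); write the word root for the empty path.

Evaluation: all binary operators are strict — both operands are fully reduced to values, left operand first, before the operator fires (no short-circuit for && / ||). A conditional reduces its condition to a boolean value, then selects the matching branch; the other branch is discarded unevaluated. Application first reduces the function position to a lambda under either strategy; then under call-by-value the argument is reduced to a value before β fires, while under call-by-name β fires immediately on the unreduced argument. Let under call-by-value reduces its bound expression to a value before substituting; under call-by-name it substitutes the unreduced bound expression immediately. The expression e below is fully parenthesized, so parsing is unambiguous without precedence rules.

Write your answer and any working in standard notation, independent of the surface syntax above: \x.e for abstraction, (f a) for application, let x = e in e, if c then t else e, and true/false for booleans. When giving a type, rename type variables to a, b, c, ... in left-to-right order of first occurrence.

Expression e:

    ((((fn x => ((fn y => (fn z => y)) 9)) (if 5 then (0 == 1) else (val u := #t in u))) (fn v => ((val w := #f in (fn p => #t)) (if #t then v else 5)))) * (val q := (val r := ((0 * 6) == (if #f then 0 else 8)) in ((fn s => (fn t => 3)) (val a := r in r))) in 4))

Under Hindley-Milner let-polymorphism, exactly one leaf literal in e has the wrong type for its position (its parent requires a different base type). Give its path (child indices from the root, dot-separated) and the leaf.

Answer: 0.0.1.0 : 5

Trace:
y : b
\z._ : c -> b
\y._ : b -> c -> b
  unify b -> c -> b ~ Int -> d
  unify b ~ Int
  unify c -> Int ~ d
_ _ : c -> Int
\x._ : a -> c -> Int
  unify Int ~ Bool
  FAIL: mismatch Int ~ Bool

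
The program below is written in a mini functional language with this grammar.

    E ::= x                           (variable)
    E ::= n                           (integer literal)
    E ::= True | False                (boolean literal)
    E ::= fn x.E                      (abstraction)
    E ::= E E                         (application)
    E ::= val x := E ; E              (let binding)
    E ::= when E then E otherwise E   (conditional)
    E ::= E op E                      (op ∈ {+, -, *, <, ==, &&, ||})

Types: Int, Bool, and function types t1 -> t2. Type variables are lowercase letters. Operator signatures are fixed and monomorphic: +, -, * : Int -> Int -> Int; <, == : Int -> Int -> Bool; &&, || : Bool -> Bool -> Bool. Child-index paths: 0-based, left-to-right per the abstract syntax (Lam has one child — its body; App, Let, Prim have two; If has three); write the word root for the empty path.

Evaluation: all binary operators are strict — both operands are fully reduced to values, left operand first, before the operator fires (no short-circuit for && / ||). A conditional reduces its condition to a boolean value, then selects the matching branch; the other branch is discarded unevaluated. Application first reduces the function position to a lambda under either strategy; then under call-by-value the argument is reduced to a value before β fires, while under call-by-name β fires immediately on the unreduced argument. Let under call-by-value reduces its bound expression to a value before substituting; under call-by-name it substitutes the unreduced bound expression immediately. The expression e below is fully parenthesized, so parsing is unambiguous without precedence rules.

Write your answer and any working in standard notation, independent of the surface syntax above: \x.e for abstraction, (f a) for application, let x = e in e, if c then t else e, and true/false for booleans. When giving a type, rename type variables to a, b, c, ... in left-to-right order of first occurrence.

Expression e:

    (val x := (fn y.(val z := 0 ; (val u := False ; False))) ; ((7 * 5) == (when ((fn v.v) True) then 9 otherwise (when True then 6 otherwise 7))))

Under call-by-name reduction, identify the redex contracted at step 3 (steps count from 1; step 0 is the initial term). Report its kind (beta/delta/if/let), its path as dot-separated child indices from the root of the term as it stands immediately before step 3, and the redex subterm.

Answer: beta at 1.0 : ((\v.v) true)

Working:
step 0: (let x = (\y.(let z = 0 in (let u = false in false))) in ((7 * 5) == (if ((\v.v) true) then 9 else (if true then 6 else 7))))
step 1: [let@root] ((7 * 5) == (if ((\v.v) true) then 9 else (if true then 6 else 7)))
step 2: [delta@0] (35 == (if ((\v.v) true) then 9 else (if true then 6 else 7)))
step 3: [beta@1.0] (35 == (if true then 9 else (if true then 6 else 7)))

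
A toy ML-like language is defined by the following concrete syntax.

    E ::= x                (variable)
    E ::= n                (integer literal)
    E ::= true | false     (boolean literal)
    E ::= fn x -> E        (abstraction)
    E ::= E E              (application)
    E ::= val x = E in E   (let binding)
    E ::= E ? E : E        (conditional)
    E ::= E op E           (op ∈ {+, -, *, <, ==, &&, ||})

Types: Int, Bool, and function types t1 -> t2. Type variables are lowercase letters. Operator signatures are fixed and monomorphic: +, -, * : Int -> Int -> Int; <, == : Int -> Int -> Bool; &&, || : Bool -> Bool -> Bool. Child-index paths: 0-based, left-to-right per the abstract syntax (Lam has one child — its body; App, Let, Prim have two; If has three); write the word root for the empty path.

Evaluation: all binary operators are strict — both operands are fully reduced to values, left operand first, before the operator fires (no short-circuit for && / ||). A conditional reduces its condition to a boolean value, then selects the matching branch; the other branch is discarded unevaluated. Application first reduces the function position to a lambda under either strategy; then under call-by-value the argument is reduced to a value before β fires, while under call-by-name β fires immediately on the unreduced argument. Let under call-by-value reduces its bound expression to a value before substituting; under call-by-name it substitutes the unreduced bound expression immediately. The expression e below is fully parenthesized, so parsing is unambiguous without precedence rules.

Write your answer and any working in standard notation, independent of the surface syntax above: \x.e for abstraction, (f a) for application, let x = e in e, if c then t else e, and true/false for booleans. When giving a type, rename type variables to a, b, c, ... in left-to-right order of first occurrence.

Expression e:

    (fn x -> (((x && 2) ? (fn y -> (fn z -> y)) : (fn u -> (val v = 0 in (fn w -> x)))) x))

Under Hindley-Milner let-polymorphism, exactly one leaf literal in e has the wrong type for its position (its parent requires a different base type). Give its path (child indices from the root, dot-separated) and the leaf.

Answer: 0.0.0.1 : 2

Trace:
x : a
  unify a ~ Bool
  unify Int ~ Bool
  FAIL: mismatch Int ~ Bool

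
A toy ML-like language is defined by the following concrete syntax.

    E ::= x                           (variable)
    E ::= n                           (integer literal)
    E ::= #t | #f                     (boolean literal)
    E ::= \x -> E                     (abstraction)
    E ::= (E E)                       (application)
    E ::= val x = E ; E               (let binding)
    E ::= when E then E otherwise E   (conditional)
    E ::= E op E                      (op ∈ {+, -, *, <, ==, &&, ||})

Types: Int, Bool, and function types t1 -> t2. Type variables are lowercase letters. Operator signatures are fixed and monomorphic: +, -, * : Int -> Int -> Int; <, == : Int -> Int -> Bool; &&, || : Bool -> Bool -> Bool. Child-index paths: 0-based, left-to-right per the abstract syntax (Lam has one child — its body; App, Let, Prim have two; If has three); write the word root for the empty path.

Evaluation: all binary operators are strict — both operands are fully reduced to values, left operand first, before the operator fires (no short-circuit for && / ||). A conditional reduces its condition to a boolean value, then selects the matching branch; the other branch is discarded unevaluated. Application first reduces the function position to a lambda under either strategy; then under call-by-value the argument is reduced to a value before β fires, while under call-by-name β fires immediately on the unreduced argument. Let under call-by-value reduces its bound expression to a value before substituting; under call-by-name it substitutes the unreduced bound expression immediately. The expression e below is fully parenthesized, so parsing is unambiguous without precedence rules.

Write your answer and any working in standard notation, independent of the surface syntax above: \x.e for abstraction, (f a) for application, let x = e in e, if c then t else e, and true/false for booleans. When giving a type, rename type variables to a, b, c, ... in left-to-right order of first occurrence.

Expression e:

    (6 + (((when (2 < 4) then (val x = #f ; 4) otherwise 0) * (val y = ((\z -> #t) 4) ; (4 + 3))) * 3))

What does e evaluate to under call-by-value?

Derivation:
step 0: (6 + (((if (2 < 4) then (let x = false in 4) else 0) * (let y = ((\z.true) 4) in (4 + 3))) * 3))
step 1: [delta@1.0.0.0] (6 + (((if true then (let x = false in 4) else 0) * (let y = ((\z.true) 4) in (4 + 3))) * 3))
step 2: [if@1.0.0] (6 + (((let x = false in 4) * (let y = ((\z.true) 4) in (4 + 3))) * 3))
step 3: [let@1.0.0] (6 + ((4 * (let y = ((\z.true) 4) in (4 + 3))) * 3))
step 4: [beta@1.0.1.0] (6 + ((4 * (let y = true in (4 + 3))) * 3))
step 5: [let@1.0.1] (6 + ((4 * (4 + 3)) * 3))
step 6: [delta@1.0.1] (6 + ((4 * 7) * 3))
step 7: [delta@1.0] (6 + (28 * 3))
step 8: [delta@1] (6 + 84)
step 9: [delta@root] 90

Answer: 90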